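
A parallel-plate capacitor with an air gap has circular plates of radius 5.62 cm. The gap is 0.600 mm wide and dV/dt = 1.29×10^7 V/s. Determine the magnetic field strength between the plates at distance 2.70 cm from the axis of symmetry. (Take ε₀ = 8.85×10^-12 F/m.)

With E = V/d, dE/dt = 2.150×10^10 V/(m·s) and πR² = 9.923×10^-3 m², giving I_d = ε₀ πR² dE/dt = 1.888×10^-3 A.
An Ampèrian loop of radius r encloses a fraction (r/R)² of I_d. Then B·2πr = μ₀ I_d (r/R)², giving B = μ₀ I_d r/(2πR²) = 3.23×10^-9 T.

3.23×10^-9 T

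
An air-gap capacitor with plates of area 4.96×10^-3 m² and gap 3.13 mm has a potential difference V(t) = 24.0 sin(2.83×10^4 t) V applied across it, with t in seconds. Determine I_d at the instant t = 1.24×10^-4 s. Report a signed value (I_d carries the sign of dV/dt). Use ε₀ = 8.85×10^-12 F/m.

-8.89×10^-6 A

C = ε₀A/d = (8.85×10^-12)(4.96×10^-3)/(3.13×10^-3) = 1.402×10^-11 F. dV/dt = V₀ω·cos(ωt); at ωt = 3.5092 rad this factor is -0.9332.
I_d = C dV/dt = (1.402×10^-11)(24.0)(2.83×10^4)(-0.9332) = -8.89×10^-6 A.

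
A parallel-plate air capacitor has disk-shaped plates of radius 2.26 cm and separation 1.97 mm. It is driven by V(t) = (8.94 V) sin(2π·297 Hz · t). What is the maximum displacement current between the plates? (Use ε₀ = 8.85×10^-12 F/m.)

C = ε₀A/d = (8.85×10^-12)(1.605×10^-3)/(1.97×10^-3) = 7.210×10^-12 F; ω = 2πf = 1866 rad/s.
I_d = C dV/dt, so |I_d|_max = C V₀ ω = (7.210×10^-12)(8.94)(1866) = 1.20×10^-7 A.

1.20×10^-7 A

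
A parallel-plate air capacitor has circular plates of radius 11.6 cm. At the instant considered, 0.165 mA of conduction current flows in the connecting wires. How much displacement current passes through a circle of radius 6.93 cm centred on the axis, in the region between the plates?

5.89×10^-5 A

Between the plates the displacement current equals the wire current: I_d = 0.165 mA = 1.65×10^-4 A.
Since J_d is uniform, the enclosed fraction is (r/R)² = 0.3569, giving I_d,enc = 5.89×10^-5 A.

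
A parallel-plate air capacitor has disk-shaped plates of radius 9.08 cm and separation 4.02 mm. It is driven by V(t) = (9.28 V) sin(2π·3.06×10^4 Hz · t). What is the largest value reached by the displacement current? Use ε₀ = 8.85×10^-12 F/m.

C = ε₀A/d = (8.85×10^-12)(0.02590)/(4.02×10^-3) = 5.702×10^-11 F; ω = 2πf = 1.923×10^5 rad/s.
I_d = C dV/dt, so |I_d|_max = C V₀ ω = (5.702×10^-11)(9.28)(1.923×10^5) = 1.02×10^-4 A.

1.02×10^-4 A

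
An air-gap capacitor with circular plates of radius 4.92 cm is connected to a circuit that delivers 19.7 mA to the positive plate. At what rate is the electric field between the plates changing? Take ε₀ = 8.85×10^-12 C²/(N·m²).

2.93×10^11 V/(m·s)

The displacement current between the plates equals the conduction current, I_d = 19.7 mA.
Since I_d = ε₀ A dE/dt, dE/dt = I_d/(ε₀A) = (0.0197)/((8.85×10^-12)(7.605×10^-3)) = 2.93×10^11 V/(m·s).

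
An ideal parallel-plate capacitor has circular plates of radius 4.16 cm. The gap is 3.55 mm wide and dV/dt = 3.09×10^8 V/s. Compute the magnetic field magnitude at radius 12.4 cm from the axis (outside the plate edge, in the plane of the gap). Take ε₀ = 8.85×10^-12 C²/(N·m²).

6.75×10^-9 T

With E = V/d, dE/dt = 8.704×10^10 V/(m·s) and πR² = 5.437×10^-3 m², giving I_d = ε₀ πR² dE/dt = 4.188×10^-3 A.
For r ≥ R the full I_d is enclosed: B = μ₀ I_d/(2πr) = (4π×10^-7)(4.188×10^-3)/(2π·0.124) = 6.75×10^-9 T.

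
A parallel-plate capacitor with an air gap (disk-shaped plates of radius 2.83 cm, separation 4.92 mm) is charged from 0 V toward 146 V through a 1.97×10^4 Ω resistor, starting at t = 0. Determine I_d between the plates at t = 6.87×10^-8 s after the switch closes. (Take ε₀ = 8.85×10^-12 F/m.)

3.43×10^-3 A

C = ε₀A/d = (8.85×10^-12)(2.516×10^-3)/(4.92×10^-3) = 4.526×10^-12 F and τ = RC = 8.916×10^-8 s. I_d in the gap equals the RC charging current.
I_d(t) = (V₀/R) e^(−t/τ) = 7.411×10^-3 · e^(−0.7705) = 3.43×10^-3 A.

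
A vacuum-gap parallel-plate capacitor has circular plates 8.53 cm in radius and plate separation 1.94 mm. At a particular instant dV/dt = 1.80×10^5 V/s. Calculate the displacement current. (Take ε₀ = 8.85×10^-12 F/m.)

The displacement current equals the charging current C dV/dt. With C = ε₀A/d = (8.85×10^-12)(0.02286)/(1.94×10^-3) = 1.043×10^-10 F, I_d = (1.043×10^-10)(1.80×10^5) = 1.88×10^-5 A.

1.88×10^-5 A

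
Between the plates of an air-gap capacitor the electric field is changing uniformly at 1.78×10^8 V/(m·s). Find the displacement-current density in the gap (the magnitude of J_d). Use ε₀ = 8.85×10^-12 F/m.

1.58×10^-3 A/m²

The displacement-current density is ε₀ ∂E/∂t = (8.85×10^-12)(1.78×10^8) = 1.58×10^-3 A/m².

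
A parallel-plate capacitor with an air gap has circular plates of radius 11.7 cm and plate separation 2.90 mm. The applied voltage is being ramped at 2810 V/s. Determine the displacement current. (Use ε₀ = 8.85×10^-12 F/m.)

C = ε₀A/d = (8.85×10^-12)(0.04301)/(2.90×10^-3) = 1.313×10^-10 F.
I_d = C dV/dt = (1.313×10^-10)(2810) = 3.69×10^-7 A.

3.69×10^-7 A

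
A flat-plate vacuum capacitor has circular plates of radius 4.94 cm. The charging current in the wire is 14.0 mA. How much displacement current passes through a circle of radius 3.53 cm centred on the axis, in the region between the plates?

7.15×10^-3 A

By continuity the displacement current in the gap matches the conduction current: I_d = 0.0140 A.
Through an area πr² the displacement current is I_d·(πr²/πR²) = I_d (r/R)² = 7.15×10^-3 A.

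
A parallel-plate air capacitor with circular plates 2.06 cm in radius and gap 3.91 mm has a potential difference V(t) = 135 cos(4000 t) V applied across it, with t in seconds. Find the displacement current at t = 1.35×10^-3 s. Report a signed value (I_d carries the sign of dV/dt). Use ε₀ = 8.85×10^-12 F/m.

1.26×10^-6 A

C = ε₀A/d = (8.85×10^-12)(1.333×10^-3)/(3.91×10^-3) = 3.017×10^-12 F. dV/dt = V₀ω·−sin(ωt); at ωt = 5.4 rad this factor is 0.7728.
I_d = C dV/dt = (3.017×10^-12)(135)(4000)(0.7728) = 1.26×10^-6 A.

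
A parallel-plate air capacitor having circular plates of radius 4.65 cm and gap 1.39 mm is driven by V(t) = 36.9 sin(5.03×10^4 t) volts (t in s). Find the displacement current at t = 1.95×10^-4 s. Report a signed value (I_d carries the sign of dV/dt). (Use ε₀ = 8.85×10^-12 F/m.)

C = ε₀A/d = (8.85×10^-12)(6.793×10^-3)/(1.39×10^-3) = 4.325×10^-11 F. dV/dt = V₀ω·cos(ωt); at ωt = 9.8085 rad this factor is -0.9273.
I_d = C dV/dt = (4.325×10^-11)(36.9)(5.03×10^4)(-0.9273) = -7.44×10^-5 A.

-7.44×10^-5 A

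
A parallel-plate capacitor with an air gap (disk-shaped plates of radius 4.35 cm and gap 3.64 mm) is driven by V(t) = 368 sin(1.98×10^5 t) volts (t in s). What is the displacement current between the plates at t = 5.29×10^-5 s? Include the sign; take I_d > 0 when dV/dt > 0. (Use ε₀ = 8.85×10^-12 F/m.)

-5.25×10^-4 A

dE/dt = (V₀ω/d)·cos(ωt) with ωt = 10.4742 rad: (368)(1.98×10^5)(-0.4981)/(3.64×10^-3) = -9.971×10^9 V/(m·s).
I_d = ε₀ A dE/dt = (8.85×10^-12)(5.945×10^-3)(-9.971×10^9) = -5.25×10^-4 A.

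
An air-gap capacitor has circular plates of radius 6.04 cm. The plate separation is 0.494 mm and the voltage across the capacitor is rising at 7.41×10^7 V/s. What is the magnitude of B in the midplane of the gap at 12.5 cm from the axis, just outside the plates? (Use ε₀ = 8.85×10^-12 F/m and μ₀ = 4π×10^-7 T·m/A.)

2.43×10^-8 T

I_d = C dV/dt with C = ε₀πR²/d = 2.053×10^-10 F, so I_d = (2.053×10^-10)(7.41×10^7) = 0.01521 A.
With r > R the enclosed displacement current is the full I_d; B = μ₀ I_d / (2πr) = 2.43×10^-8 T.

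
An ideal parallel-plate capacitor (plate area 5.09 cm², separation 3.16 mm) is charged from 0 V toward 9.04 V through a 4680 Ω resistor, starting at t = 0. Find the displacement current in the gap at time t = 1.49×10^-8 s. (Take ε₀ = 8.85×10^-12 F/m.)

2.07×10^-4 A

With C = ε₀A/d = (8.85×10^-12)(5.09×10^-4)/(3.16×10^-3) = 1.426×10^-12 F, the time constant is τ = RC = 6.674×10^-9 s, so t/τ = 2.233 and e^(−t/τ) = 0.1072.
I_d = I_cond = (V₀/R) e^(−t/τ) = (1.932×10^-3)(0.1072) = 2.07×10^-4 A.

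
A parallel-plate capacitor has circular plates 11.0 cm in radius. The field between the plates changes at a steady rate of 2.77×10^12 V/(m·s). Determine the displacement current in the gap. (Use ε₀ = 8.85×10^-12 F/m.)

I_d = ε₀ A (dE/dt) = (8.85×10^-12)(0.03801 m²)(2.77×10^12) = 0.932 A.

0.932 A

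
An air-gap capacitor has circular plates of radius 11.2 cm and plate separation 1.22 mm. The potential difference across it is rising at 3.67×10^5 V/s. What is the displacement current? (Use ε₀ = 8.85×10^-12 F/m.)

1.05×10^-4 A

E = V/d so dE/dt = (dV/dt)/d = 3.008×10^8 V/(m·s), and I_d = ε₀ A dE/dt = (8.85×10^-12)(0.03941)(3.008×10^8) = 1.05×10^-4 A.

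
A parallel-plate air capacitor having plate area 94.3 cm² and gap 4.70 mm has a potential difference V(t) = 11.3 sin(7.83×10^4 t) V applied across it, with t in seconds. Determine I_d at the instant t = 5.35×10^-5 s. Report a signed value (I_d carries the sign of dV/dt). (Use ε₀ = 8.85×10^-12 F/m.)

-7.85×10^-6 A

dE/dt = (V₀ω/d)·cos(ωt) with ωt = 4.18905 rad: (11.3)(7.83×10^4)(-0.4998)/(4.70×10^-3) = -9.409×10^7 V/(m·s).
I_d = ε₀ A dE/dt = (8.85×10^-12)(9.43×10^-3)(-9.409×10^7) = -7.85×10^-6 A.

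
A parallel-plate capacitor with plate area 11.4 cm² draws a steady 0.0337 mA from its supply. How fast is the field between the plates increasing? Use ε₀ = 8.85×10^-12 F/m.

By continuity, I_d in the gap equals the 0.0337 mA flowing in the wire.
Since I_d = ε₀ A dE/dt, dE/dt = I_d/(ε₀A) = (3.37×10^-5)/((8.85×10^-12)(1.14×10^-3)) = 3.34×10^9 V/(m·s).

3.34×10^9 V/(m·s)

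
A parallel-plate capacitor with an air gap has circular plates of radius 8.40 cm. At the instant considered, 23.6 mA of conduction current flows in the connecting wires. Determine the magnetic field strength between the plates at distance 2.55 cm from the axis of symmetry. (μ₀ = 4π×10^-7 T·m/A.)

By continuity the displacement current in the gap matches the conduction current: I_d = 0.0236 A.
For r < R the Ampère–Maxwell law gives B(2πr) = μ₀ I_d (r²/R²), so B = μ₀ I_d r/(2πR²) = (4π×10^-7)(0.0236)(0.0255)/(2π·0.0840²) = 1.71×10^-8 T.

1.71×10^-8 T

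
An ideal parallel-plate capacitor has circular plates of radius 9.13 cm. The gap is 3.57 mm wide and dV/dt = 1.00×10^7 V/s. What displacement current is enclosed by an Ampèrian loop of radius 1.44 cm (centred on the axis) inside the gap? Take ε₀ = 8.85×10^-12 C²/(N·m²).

I_d = C dV/dt with C = ε₀πR²/d = 6.492×10^-11 F, so I_d = (6.492×10^-11)(1.00×10^7) = 6.492×10^-4 A.
Through an area πr² the displacement current is I_d·(πr²/πR²) = I_d (r/R)² = 1.61×10^-5 A.

1.61×10^-5 A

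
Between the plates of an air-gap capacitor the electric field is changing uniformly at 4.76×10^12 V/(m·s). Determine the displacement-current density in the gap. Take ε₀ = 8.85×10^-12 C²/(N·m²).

J_d = ε₀ dE/dt = (8.85×10^-12)(4.76×10^12) = 42.1 A/m².

42.1 A/m²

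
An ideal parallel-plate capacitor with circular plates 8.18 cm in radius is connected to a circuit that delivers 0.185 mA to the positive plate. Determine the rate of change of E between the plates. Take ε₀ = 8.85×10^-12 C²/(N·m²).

By continuity, I_d in the gap equals the 0.185 mA flowing in the wire.
Since I_d = ε₀ A dE/dt, dE/dt = I_d/(ε₀A) = (1.85×10^-4)/((8.85×10^-12)(0.02102)) = 9.94×10^8 V/(m·s).

9.94×10^8 V/(m·s)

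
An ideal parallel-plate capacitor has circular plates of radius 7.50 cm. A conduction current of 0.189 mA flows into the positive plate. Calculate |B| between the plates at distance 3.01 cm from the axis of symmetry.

2.02×10^-10 T

No conduction current crosses the gap, so I_d there equals the 1.89×10^-4 A in the leads.
∮B·dl = μ₀ I_d,enc with I_d,enc = I_d r²/R² = 3.044×10^-5 A; so B = μ₀ I_d,enc/(2πr) = 2.02×10^-10 T.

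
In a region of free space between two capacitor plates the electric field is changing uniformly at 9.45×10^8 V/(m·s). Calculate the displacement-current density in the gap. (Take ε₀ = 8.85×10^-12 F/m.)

The displacement-current density is ε₀ ∂E/∂t = (8.85×10^-12)(9.45×10^8) = 8.36×10^-3 A/m².

8.36×10^-3 A/m²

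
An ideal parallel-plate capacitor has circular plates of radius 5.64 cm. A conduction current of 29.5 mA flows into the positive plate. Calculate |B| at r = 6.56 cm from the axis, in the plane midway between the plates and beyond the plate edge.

No conduction current crosses the gap, so I_d there equals the 0.0295 A in the leads.
Outside the plates the loop encloses all of I_d, so B·2πr = μ₀ I_d and B = 8.99×10^-8 T.

8.99×10^-8 T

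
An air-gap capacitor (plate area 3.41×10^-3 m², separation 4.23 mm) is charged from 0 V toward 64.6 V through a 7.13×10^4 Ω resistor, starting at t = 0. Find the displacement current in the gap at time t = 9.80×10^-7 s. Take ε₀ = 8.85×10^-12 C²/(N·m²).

C = ε₀A/d = (8.85×10^-12)(3.41×10^-3)/(4.23×10^-3) = 7.134×10^-12 F and τ = RC = 5.087×10^-7 s. I_d in the gap equals the RC charging current.
I_d(t) = (V₀/R) e^(−t/τ) = 9.060×10^-4 · e^(−1.926) = 1.32×10^-4 A.

1.32×10^-4 A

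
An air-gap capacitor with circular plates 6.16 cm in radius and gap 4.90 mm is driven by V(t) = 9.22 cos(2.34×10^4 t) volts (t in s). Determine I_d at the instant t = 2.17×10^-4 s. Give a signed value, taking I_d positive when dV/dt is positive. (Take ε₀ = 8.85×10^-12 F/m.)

4.34×10^-6 A

C = ε₀A/d = (8.85×10^-12)(0.01192)/(4.90×10^-3) = 2.153×10^-11 F. dV/dt = V₀ω·−sin(ωt); at ωt = 5.0778 rad this factor is 0.9340.
I_d = C dV/dt = (2.153×10^-11)(9.22)(2.34×10^4)(0.9340) = 4.34×10^-6 A.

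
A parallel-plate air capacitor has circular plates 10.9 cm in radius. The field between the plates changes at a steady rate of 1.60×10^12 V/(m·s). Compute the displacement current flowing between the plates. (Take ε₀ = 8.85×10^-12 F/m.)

0.529 A

I_d = ε₀ A (dE/dt) = (8.85×10^-12)(0.03733 m²)(1.60×10^12) = 0.529 A.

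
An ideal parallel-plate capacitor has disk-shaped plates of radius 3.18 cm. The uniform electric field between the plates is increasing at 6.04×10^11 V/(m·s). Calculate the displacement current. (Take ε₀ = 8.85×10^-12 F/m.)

The displacement current is ε₀ times dΦ_E/dt = ε₀ A dE/dt = (8.85×10^-12)(3.177×10^-3)(6.04×10^11) = 0.0170 A.

0.0170 A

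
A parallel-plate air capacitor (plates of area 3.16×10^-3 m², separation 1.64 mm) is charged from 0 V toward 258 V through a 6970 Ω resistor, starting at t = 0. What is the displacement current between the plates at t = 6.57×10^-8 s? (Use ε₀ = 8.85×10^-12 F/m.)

C = ε₀A/d = (8.85×10^-12)(3.16×10^-3)/(1.64×10^-3) = 1.705×10^-11 F and τ = RC = 1.188×10^-7 s. I_d in the gap equals the RC charging current.
I_d(t) = (V₀/R) e^(−t/τ) = 0.03702 · e^(−0.5530) = 0.0213 A.

0.0213 A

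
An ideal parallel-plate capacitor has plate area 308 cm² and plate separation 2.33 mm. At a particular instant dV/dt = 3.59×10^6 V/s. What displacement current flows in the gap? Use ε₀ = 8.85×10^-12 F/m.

The displacement current equals the charging current C dV/dt. With C = ε₀A/d = (8.85×10^-12)(0.0308)/(2.33×10^-3) = 1.170×10^-10 F, I_d = (1.170×10^-10)(3.59×10^6) = 4.20×10^-4 A.

4.20×10^-4 A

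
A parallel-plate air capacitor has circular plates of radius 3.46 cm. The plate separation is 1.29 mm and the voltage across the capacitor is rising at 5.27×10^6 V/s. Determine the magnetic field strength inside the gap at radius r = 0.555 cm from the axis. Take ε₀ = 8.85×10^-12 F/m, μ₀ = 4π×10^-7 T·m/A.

dE/dt = (dV/dt)/d = 4.085×10^9 V/(m·s); I_d = ε₀(πR²)(dE/dt) = (8.85×10^-12)(3.761×10^-3)(4.085×10^9) = 1.360×10^-4 A.
An Ampèrian loop of radius r encloses a fraction (r/R)² of I_d. Then B·2πr = μ₀ I_d (r/R)², giving B = μ₀ I_d r/(2πR²) = 1.26×10^-10 T.

1.26×10^-10 T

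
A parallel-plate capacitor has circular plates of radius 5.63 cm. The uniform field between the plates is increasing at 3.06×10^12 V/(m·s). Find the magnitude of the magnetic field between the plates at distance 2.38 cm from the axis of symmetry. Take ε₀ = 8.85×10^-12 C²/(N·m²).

Total displacement current: I_d = ε₀(πR²)(dE/dt) = (8.85×10^-12)(9.958×10^-3)(3.06×10^12) = 0.2697 A.
For r < R the Ampère–Maxwell law gives B(2πr) = μ₀ I_d (r²/R²), so B = μ₀ I_d r/(2πR²) = (4π×10^-7)(0.2697)(0.0238)/(2π·0.0563²) = 4.05×10^-7 T.

4.05×10^-7 T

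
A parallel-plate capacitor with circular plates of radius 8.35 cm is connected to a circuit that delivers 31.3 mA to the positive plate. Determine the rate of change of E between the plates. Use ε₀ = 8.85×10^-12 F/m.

1.61×10^11 V/(m·s)

By continuity, I_d in the gap equals the 31.3 mA flowing in the wire.
Inverting I_d = ε₀ A dE/dt gives dE/dt = 0.0313 / (8.85×10^-12 · 0.02190) = 1.61×10^11 V/(m·s).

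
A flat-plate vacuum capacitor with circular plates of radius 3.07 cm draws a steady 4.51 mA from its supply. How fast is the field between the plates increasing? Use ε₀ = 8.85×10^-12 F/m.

1.72×10^11 V/(m·s)

By continuity, I_d in the gap equals the 4.51 mA flowing in the wire.
Then dE/dt = I_d/(ε₀A) = 1.72×10^11 V/(m·s).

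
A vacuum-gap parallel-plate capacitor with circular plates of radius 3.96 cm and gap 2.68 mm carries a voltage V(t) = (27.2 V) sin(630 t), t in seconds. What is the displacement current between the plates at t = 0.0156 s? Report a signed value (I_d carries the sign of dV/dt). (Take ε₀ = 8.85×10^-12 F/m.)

C = ε₀A/d = (8.85×10^-12)(4.927×10^-3)/(2.68×10^-3) = 1.627×10^-11 F. dV/dt = V₀ω·cos(ωt); at ωt = 9.828 rad this factor is -0.9198.
I_d = C dV/dt = (1.627×10^-11)(27.2)(630)(-0.9198) = -2.56×10^-7 A.

-2.56×10^-7 A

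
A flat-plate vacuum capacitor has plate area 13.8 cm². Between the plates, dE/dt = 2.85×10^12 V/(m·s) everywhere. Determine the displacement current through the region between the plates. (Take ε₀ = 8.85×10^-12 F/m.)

I_d = ε₀ A (dE/dt) = (8.85×10^-12)(1.38×10^-3 m²)(2.85×10^12) = 0.0348 A.

0.0348 A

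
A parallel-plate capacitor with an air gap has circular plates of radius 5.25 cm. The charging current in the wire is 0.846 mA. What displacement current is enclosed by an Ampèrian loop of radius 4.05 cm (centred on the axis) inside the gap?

5.03×10^-4 A

By continuity the displacement current in the gap matches the conduction current: I_d = 8.46×10^-4 A.
Since J_d is uniform, the enclosed fraction is (r/R)² = 0.5951, giving I_d,enc = 5.03×10^-4 A.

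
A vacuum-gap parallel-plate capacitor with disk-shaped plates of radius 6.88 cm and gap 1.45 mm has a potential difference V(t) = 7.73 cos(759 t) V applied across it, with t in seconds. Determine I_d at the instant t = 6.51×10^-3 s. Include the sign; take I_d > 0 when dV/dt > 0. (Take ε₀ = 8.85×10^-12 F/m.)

C = ε₀A/d = (8.85×10^-12)(0.01487)/(1.45×10^-3) = 9.076×10^-11 F. dV/dt = V₀ω·−sin(ωt); at ωt = 4.94109 rad this factor is 0.9740.
I_d = C dV/dt = (9.076×10^-11)(7.73)(759)(0.9740) = 5.19×10^-7 A.

5.19×10^-7 A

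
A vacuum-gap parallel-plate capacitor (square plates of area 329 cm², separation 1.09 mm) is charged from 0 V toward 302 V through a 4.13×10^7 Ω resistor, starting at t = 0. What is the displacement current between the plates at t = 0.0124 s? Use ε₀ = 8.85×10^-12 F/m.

C = ε₀A/d = (8.85×10^-12)(0.0329)/(1.09×10^-3) = 2.671×10^-10 F and τ = RC = 0.01103 s. I_d in the gap equals the RC charging current.
I_d(t) = (V₀/R) e^(−t/τ) = 7.312×10^-6 · e^(−1.124) = 2.38×10^-6 A.

2.38×10^-6 A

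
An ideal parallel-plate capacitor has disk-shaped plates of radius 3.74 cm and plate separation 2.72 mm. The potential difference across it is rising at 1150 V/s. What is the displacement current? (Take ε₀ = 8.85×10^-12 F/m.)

The displacement current equals the charging current C dV/dt. With C = ε₀A/d = (8.85×10^-12)(4.394×10^-3)/(2.72×10^-3) = 1.430×10^-11 F, I_d = (1.430×10^-11)(1150) = 1.64×10^-8 A.

1.64×10^-8 A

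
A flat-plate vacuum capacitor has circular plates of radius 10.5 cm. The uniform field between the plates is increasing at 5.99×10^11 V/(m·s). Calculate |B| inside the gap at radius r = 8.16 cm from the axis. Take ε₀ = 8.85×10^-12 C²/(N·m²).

2.72×10^-7 T

Through the whole plate area (πR² = 0.03464 m²), I_d = ε₀ πR² dE/dt = 0.1836 A.
For r < R the Ampère–Maxwell law gives B(2πr) = μ₀ I_d (r²/R²), so B = μ₀ I_d r/(2πR²) = (4π×10^-7)(0.1836)(0.0816)/(2π·0.105²) = 2.72×10^-7 T.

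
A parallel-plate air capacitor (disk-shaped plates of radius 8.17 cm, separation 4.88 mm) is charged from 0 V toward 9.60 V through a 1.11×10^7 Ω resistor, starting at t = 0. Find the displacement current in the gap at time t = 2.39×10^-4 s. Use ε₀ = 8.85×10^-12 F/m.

4.91×10^-7 A

With C = ε₀A/d = (8.85×10^-12)(0.02097)/(4.88×10^-3) = 3.803×10^-11 F, the time constant is τ = RC = 4.221×10^-4 s, so t/τ = 0.5662 and e^(−t/τ) = 0.5677.
I_d = I_cond = (V₀/R) e^(−t/τ) = (8.649×10^-7)(0.5677) = 4.91×10^-7 A.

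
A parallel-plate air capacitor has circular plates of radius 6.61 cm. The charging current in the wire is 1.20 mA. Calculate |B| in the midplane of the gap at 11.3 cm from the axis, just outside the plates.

Between the plates the displacement current equals the wire current: I_d = 1.20 mA = 1.20×10^-3 A.
For r ≥ R the full I_d is enclosed: B = μ₀ I_d/(2πr) = (4π×10^-7)(1.20×10^-3)/(2π·0.113) = 2.12×10^-9 T.

2.12×10^-9 T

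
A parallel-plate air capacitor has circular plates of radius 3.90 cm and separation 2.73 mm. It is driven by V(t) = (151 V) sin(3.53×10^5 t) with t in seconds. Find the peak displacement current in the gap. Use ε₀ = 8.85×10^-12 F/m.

The displacement current equals the conduction current C dV/dt, which peaks at C V₀ ω.
With C = ε₀A/d = (8.85×10^-12)(4.778×10^-3)/(2.73×10^-3) = 1.549×10^-11 F and ω = 3.53×10^5 rad/s, I_d,max = (1.549×10^-11)(151)(3.53×10^5) = 8.26×10^-4 A.

8.26×10^-4 A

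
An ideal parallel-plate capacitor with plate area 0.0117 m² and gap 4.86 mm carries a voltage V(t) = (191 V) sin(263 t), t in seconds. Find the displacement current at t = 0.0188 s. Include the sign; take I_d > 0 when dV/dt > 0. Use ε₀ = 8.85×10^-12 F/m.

2.46×10^-7 A

dE/dt = (V₀ω/d)·cos(ωt) with ωt = 4.9444 rad: (191)(263)(0.2299)/(4.86×10^-3) = 2.376×10^6 V/(m·s).
I_d = ε₀ A dE/dt = (8.85×10^-12)(0.0117)(2.376×10^6) = 2.46×10^-7 A.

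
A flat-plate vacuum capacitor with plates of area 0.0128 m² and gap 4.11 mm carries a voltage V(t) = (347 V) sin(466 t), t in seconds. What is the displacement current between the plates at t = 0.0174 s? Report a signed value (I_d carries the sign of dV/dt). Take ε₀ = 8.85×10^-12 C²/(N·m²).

dE/dt = (V₀ω/d)·cos(ωt) with ωt = 8.1084 rad: (347)(466)(-0.2517)/(4.11×10^-3) = -9.903×10^6 V/(m·s).
I_d = ε₀ A dE/dt = (8.85×10^-12)(0.0128)(-9.903×10^6) = -1.12×10^-6 A.

-1.12×10^-6 A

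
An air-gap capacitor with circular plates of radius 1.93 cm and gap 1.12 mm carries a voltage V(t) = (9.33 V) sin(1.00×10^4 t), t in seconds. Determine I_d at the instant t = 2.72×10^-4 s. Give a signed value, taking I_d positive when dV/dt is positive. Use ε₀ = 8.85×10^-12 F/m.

-7.87×10^-7 A

dE/dt = (V₀ω/d)·cos(ωt) with ωt = 2.72 rad: (9.33)(1.00×10^4)(-0.9124)/(1.12×10^-3) = -7.601×10^7 V/(m·s).
I_d = ε₀ A dE/dt = (8.85×10^-12)(1.170×10^-3)(-7.601×10^7) = -7.87×10^-7 A.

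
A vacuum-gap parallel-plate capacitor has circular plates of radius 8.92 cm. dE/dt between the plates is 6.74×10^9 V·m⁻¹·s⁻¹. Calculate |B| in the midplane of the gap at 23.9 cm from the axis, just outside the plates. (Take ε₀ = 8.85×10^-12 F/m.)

1.25×10^-9 T

I_d = ε₀ dΦ_E/dt = ε₀ πR² (dE/dt) = (8.85×10^-12)(0.02500)(6.74×10^9) = 1.491×10^-3 A through the full plate area.
For r ≥ R the full I_d is enclosed: B = μ₀ I_d/(2πr) = (4π×10^-7)(1.491×10^-3)/(2π·0.239) = 1.25×10^-9 T.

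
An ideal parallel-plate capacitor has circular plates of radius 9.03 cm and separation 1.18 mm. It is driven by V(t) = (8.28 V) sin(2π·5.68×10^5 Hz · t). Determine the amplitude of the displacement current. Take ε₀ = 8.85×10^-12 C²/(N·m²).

5.68×10^-3 A

The displacement current equals the conduction current C dV/dt, which peaks at C V₀ ω.
With C = ε₀A/d = (8.85×10^-12)(0.02562)/(1.18×10^-3) = 1.922×10^-10 F and ω = 2πf = 3.569×10^6 rad/s, I_d,max = (1.922×10^-10)(8.28)(3.569×10^6) = 5.68×10^-3 A.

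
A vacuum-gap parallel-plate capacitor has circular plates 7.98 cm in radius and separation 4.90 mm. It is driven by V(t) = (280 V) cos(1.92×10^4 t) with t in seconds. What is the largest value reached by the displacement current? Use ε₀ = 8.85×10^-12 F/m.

The displacement current equals the conduction current C dV/dt, which peaks at C V₀ ω.
With C = ε₀A/d = (8.85×10^-12)(0.02001)/(4.90×10^-3) = 3.614×10^-11 F and ω = 1.92×10^4 rad/s, I_d,max = (3.614×10^-11)(280)(1.92×10^4) = 1.94×10^-4 A.

1.94×10^-4 A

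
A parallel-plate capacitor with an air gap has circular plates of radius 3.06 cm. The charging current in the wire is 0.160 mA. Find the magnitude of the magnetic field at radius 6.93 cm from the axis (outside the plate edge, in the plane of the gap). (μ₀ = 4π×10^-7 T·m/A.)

4.62×10^-10 T

By continuity the displacement current in the gap matches the conduction current: I_d = 1.60×10^-4 A.
With r > R the enclosed displacement current is the full I_d; B = μ₀ I_d / (2πr) = 4.62×10^-10 T.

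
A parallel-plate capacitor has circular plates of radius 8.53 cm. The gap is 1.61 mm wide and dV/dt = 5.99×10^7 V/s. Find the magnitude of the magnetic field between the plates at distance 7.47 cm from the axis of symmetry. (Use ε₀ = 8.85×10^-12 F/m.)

dE/dt = (dV/dt)/d = 3.720×10^10 V/(m·s); I_d = ε₀(πR²)(dE/dt) = (8.85×10^-12)(0.02286)(3.720×10^10) = 7.526×10^-3 A.
∮B·dl = μ₀ I_d,enc with I_d,enc = I_d r²/R² = 5.772×10^-3 A; so B = μ₀ I_d,enc/(2πr) = 1.55×10^-8 T.

1.55×10^-8 T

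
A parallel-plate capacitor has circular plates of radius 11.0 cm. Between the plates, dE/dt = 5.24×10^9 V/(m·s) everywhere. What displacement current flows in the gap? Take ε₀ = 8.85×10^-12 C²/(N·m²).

1.76×10^-3 A

With a uniform field, Φ_E = EA, so I_d = ε₀ A dE/dt = 1.76×10^-3 A.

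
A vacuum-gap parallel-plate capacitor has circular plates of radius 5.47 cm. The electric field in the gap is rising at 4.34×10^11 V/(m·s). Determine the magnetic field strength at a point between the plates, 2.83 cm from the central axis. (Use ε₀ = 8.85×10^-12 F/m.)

Total displacement current: I_d = ε₀(πR²)(dE/dt) = (8.85×10^-12)(9.400×10^-3)(4.34×10^11) = 0.03610 A.
For r < R the Ampère–Maxwell law gives B(2πr) = μ₀ I_d (r²/R²), so B = μ₀ I_d r/(2πR²) = (4π×10^-7)(0.03610)(0.0283)/(2π·0.0547²) = 6.83×10^-8 T.

6.83×10^-8 T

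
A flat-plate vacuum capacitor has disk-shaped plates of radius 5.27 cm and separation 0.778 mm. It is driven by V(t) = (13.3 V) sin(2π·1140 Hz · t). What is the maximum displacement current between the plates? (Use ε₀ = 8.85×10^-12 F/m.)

(dE/dt)_max = V₀ω/d = 1.225×10^8 V/(m·s); ω = 2πf = 7163 rad/s.
I_d,max = ε₀ A (dE/dt)_max = (8.85×10^-12)(8.725×10^-3)(1.225×10^8) = 9.46×10^-6 A.

9.46×10^-6 A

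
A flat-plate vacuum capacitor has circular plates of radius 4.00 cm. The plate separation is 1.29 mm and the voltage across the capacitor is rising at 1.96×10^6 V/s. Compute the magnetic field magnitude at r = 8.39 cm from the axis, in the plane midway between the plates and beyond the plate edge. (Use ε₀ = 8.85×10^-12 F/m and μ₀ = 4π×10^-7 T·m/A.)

dE/dt = (dV/dt)/d = 1.519×10^9 V/(m·s); I_d = ε₀(πR²)(dE/dt) = (8.85×10^-12)(5.027×10^-3)(1.519×10^9) = 6.758×10^-5 A.
With r > R the enclosed displacement current is the full I_d; B = μ₀ I_d / (2πr) = 1.61×10^-10 T.

1.61×10^-10 T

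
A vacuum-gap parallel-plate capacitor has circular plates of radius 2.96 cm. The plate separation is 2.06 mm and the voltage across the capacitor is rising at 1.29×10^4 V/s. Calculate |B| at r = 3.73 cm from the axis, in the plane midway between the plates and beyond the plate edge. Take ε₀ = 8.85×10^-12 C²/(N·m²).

8.18×10^-13 T

With E = V/d, dE/dt = 6.262×10^6 V/(m·s) and πR² = 2.753×10^-3 m², giving I_d = ε₀ πR² dE/dt = 1.526×10^-7 A.
With r > R the enclosed displacement current is the full I_d; B = μ₀ I_d / (2πr) = 8.18×10^-13 T.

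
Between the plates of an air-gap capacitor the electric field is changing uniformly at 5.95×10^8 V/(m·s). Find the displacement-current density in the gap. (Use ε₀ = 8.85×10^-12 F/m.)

5.27×10^-3 A/m²

The displacement-current density is ε₀ ∂E/∂t = (8.85×10^-12)(5.95×10^8) = 5.27×10^-3 A/m².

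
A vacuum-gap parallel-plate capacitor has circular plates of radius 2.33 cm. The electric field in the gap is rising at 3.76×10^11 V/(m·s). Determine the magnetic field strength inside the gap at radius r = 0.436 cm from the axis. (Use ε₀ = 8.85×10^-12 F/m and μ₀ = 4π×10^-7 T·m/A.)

Total displacement current: I_d = ε₀(πR²)(dE/dt) = (8.85×10^-12)(1.706×10^-3)(3.76×10^11) = 5.677×10^-3 A.
For r < R the Ampère–Maxwell law gives B(2πr) = μ₀ I_d (r²/R²), so B = μ₀ I_d r/(2πR²) = (4π×10^-7)(5.677×10^-3)(4.36×10^-3)/(2π·0.0233²) = 9.12×10^-9 T.

9.12×10^-9 T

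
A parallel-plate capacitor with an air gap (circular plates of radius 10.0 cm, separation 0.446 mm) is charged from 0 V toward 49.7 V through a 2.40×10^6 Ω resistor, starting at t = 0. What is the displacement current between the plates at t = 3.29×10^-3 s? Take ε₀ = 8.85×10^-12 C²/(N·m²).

2.30×10^-6 A

With C = ε₀A/d = (8.85×10^-12)(0.03142)/(4.46×10^-4) = 6.235×10^-10 F, the time constant is τ = RC = 1.496×10^-3 s, so t/τ = 2.199 and e^(−t/τ) = 0.1109.
I_d = I_cond = (V₀/R) e^(−t/τ) = (2.071×10^-5)(0.1109) = 2.30×10^-6 A.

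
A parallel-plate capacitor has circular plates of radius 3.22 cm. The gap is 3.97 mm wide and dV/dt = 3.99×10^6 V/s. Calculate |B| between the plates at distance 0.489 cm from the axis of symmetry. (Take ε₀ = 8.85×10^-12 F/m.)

2.73×10^-11 T

I_d = C dV/dt with C = ε₀πR²/d = 7.261×10^-12 F, so I_d = (7.261×10^-12)(3.99×10^6) = 2.897×10^-5 A.
An Ampèrian loop of radius r encloses a fraction (r/R)² of I_d. Then B·2πr = μ₀ I_d (r/R)², giving B = μ₀ I_d r/(2πR²) = 2.73×10^-11 T.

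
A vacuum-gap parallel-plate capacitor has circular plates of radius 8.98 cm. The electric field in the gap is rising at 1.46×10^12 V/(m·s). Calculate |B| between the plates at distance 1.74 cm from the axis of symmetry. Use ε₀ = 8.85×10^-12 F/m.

1.41×10^-7 T

I_d = ε₀ dΦ_E/dt = ε₀ πR² (dE/dt) = (8.85×10^-12)(0.02533)(1.46×10^12) = 0.3273 A through the full plate area.
An Ampèrian loop of radius r encloses a fraction (r/R)² of I_d. Then B·2πr = μ₀ I_d (r/R)², giving B = μ₀ I_d r/(2πR²) = 1.41×10^-7 T.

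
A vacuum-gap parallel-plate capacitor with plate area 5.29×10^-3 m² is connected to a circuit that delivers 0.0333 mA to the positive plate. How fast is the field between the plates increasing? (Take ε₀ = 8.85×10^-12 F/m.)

7.11×10^8 V/(m·s)

Charge continuity gives I_d = I = 3.33×10^-5 A between the plates.
Inverting I_d = ε₀ A dE/dt gives dE/dt = 3.33×10^-5 / (8.85×10^-12 · 5.29×10^-3) = 7.11×10^8 V/(m·s).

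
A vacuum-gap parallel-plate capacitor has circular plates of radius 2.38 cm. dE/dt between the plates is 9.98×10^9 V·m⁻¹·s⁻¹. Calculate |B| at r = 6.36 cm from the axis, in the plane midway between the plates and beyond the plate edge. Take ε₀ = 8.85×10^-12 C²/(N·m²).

4.94×10^-10 T

I_d = ε₀ dΦ_E/dt = ε₀ πR² (dE/dt) = (8.85×10^-12)(1.780×10^-3)(9.98×10^9) = 1.572×10^-4 A through the full plate area.
Outside the plates the loop encloses all of I_d, so B·2πr = μ₀ I_d and B = 4.94×10^-10 T.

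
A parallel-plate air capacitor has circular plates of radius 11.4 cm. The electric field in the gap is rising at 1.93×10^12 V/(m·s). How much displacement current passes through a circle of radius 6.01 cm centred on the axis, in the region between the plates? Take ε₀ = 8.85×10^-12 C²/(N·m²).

I_d = ε₀ dΦ_E/dt = ε₀ πR² (dE/dt) = (8.85×10^-12)(0.04083)(1.93×10^12) = 0.6974 A through the full plate area.
Since J_d is uniform, the enclosed fraction is (r/R)² = 0.2779, giving I_d,enc = 0.194 A.

0.194 A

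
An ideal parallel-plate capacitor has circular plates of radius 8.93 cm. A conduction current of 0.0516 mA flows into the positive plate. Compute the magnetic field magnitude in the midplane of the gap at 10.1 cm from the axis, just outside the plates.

No conduction current crosses the gap, so I_d there equals the 5.16×10^-5 A in the leads.
With r > R the enclosed displacement current is the full I_d; B = μ₀ I_d / (2πr) = 1.02×10^-10 T.

1.02×10^-10 T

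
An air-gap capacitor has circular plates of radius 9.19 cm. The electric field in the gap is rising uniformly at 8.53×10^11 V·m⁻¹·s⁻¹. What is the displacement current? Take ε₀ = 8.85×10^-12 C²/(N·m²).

The displacement current is ε₀ times dΦ_E/dt = ε₀ A dE/dt = (8.85×10^-12)(0.02653)(8.53×10^11) = 0.200 A.

0.200 A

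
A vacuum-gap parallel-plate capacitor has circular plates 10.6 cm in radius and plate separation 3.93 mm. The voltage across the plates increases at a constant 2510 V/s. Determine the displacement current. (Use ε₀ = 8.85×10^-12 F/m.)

2.00×10^-7 A

The displacement current equals the charging current C dV/dt. With C = ε₀A/d = (8.85×10^-12)(0.03530)/(3.93×10^-3) = 7.949×10^-11 F, I_d = (7.949×10^-11)(2510) = 2.00×10^-7 A.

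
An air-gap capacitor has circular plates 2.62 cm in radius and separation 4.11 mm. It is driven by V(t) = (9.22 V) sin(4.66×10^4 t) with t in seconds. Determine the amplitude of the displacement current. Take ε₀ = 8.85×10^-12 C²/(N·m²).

C = ε₀A/d = (8.85×10^-12)(2.157×10^-3)/(4.11×10^-3) = 4.645×10^-12 F; ω = 4.66×10^4 rad/s.
I_d = C dV/dt, so |I_d|_max = C V₀ ω = (4.645×10^-12)(9.22)(4.66×10^4) = 2.00×10^-6 A.

2.00×10^-6 A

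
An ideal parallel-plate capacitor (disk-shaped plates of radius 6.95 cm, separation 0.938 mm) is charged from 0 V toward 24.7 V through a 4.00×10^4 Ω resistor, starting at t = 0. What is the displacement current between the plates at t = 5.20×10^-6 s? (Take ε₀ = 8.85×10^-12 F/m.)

2.49×10^-4 A

With C = ε₀A/d = (8.85×10^-12)(0.01517)/(9.38×10^-4) = 1.431×10^-10 F, the time constant is τ = RC = 5.724×10^-6 s, so t/τ = 0.9085 and e^(−t/τ) = 0.4031.
I_d = I_cond = (V₀/R) e^(−t/τ) = (6.175×10^-4)(0.4031) = 2.49×10^-4 A.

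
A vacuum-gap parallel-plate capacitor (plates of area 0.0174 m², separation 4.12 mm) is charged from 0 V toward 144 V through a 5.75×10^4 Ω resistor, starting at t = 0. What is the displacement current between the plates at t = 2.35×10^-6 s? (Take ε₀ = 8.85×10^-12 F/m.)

C = ε₀A/d = (8.85×10^-12)(0.0174)/(4.12×10^-3) = 3.738×10^-11 F and τ = RC = 2.149×10^-6 s. I_d in the gap equals the RC charging current.
I_d(t) = (V₀/R) e^(−t/τ) = 2.504×10^-3 · e^(−1.094) = 8.39×10^-4 A.

8.39×10^-4 A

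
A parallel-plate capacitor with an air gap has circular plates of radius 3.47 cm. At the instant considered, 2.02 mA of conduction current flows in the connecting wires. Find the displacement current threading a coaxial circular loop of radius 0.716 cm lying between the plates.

8.60×10^-5 A

No conduction current crosses the gap, so I_d there equals the 2.02×10^-3 A in the leads.
The field is uniform, so I_d,enc = I_d (r/R)² = (2.02×10^-3)(0.716/3.47)² = 8.60×10^-5 A.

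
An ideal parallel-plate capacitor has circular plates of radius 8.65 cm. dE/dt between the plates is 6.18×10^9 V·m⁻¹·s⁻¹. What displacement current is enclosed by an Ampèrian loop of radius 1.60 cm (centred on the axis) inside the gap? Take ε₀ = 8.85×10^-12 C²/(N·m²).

4.40×10^-5 A

I_d = ε₀ dΦ_E/dt = ε₀ πR² (dE/dt) = (8.85×10^-12)(0.02351)(6.18×10^9) = 1.286×10^-3 A through the full plate area.
Since J_d is uniform, the enclosed fraction is (r/R)² = 0.03421, giving I_d,enc = 4.40×10^-5 A.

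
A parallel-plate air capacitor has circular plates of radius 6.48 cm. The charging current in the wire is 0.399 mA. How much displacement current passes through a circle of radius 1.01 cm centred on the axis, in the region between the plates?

No conduction current crosses the gap, so I_d there equals the 3.99×10^-4 A in the leads.
The field is uniform, so I_d,enc = I_d (r/R)² = (3.99×10^-4)(1.01/6.48)² = 9.69×10^-6 A.

9.69×10^-6 A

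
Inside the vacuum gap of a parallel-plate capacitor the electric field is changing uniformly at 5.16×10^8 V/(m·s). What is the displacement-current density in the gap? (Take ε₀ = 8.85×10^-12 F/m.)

J_d = ε₀ dE/dt = (8.85×10^-12)(5.16×10^8) = 4.57×10^-3 A/m².

4.57×10^-3 A/m²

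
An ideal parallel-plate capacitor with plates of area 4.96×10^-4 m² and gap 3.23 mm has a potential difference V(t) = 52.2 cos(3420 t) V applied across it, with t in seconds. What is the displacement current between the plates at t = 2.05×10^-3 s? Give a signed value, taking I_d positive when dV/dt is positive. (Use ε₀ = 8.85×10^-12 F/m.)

-1.61×10^-7 A

dE/dt = (V₀ω/d)·−sin(ωt) with ωt = 7.011 rad: (52.2)(3420)(-0.6652)/(3.23×10^-3) = -3.677×10^7 V/(m·s).
I_d = ε₀ A dE/dt = (8.85×10^-12)(4.96×10^-4)(-3.677×10^7) = -1.61×10^-7 A.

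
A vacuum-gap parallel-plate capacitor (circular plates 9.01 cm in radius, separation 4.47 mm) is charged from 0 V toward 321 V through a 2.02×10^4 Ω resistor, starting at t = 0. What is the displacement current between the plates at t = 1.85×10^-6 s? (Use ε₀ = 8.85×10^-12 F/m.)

2.59×10^-3 A

C = ε₀A/d = (8.85×10^-12)(0.02550)/(4.47×10^-3) = 5.049×10^-11 F, so τ = RC = 1.020×10^-6 s.
The conduction current is I(t) = (V₀/R) e^(−t/τ), and the displacement current between the plates equals it.
t/τ = 1.814; I_d = (321/2.02×10^4) · e^(−1.814) = (0.01589)(0.1630) = 2.59×10^-3 A.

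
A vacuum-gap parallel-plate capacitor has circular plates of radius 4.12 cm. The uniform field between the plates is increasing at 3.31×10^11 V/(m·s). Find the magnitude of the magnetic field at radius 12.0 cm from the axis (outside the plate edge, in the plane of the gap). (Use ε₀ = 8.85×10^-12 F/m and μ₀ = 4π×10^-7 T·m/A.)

Total displacement current: I_d = ε₀(πR²)(dE/dt) = (8.85×10^-12)(5.333×10^-3)(3.31×10^11) = 0.01562 A.
With r > R the enclosed displacement current is the full I_d; B = μ₀ I_d / (2πr) = 2.60×10^-8 T.

2.60×10^-8 T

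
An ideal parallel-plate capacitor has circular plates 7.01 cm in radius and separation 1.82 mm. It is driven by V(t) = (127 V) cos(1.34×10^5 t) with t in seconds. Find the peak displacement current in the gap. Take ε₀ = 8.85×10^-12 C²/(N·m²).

1.28×10^-3 A

(dE/dt)_max = V₀ω/d = 9.351×10^9 V/(m·s); ω = 1.34×10^5 rad/s.
I_d,max = ε₀ A (dE/dt)_max = (8.85×10^-12)(0.01544)(9.351×10^9) = 1.28×10^-3 A.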